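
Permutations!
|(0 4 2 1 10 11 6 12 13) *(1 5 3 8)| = 12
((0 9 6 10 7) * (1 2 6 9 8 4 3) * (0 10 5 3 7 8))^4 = (10)(1 3 5 6 2)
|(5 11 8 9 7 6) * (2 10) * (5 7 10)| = |(2 5 11 8 9 10)(6 7)| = 6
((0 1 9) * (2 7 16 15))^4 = (16)(0 1 9)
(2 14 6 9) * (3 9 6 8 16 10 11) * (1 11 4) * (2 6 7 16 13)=(1 11 3 9 6 7 16 10 4)(2 14 8 13)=[0, 11, 14, 9, 1, 5, 7, 16, 13, 6, 4, 3, 12, 2, 8, 15, 10]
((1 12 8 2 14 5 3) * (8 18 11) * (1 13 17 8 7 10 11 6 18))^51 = ((1 12)(2 14 5 3 13 17 8)(6 18)(7 10 11))^51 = (1 12)(2 5 13 8 14 3 17)(6 18)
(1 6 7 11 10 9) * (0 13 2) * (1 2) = (0 13 1 6 7 11 10 9 2) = [13, 6, 0, 3, 4, 5, 7, 11, 8, 2, 9, 10, 12, 1]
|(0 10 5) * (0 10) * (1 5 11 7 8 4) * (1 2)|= 8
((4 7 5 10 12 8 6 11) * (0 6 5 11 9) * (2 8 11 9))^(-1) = (0 9 7 4 11 12 10 5 8 2 6)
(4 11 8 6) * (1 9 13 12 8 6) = (1 9 13 12 8)(4 11 6) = [0, 9, 2, 3, 11, 5, 4, 7, 1, 13, 10, 6, 8, 12]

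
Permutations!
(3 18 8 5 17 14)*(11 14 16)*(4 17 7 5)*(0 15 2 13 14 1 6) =(0 15 2 13 14 3 18 8 4 17 16 11 1 6)(5 7) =[15, 6, 13, 18, 17, 7, 0, 5, 4, 9, 10, 1, 12, 14, 3, 2, 11, 16, 8]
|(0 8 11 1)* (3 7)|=|(0 8 11 1)(3 7)|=4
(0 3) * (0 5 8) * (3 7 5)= (0 7 5 8)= [7, 1, 2, 3, 4, 8, 6, 5, 0]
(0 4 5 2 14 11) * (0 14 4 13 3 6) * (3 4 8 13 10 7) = [10, 1, 8, 6, 5, 2, 0, 3, 13, 9, 7, 14, 12, 4, 11] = (0 10 7 3 6)(2 8 13 4 5)(11 14)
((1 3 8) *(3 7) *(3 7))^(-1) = (1 8 3)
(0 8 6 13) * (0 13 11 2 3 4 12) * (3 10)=(13)(0 8 6 11 2 10 3 4 12)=[8, 1, 10, 4, 12, 5, 11, 7, 6, 9, 3, 2, 0, 13]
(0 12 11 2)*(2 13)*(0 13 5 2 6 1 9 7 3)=[12, 9, 13, 0, 4, 2, 1, 3, 8, 7, 10, 5, 11, 6]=(0 12 11 5 2 13 6 1 9 7 3)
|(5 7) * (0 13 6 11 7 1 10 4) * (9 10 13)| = 12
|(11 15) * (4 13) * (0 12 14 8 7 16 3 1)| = 8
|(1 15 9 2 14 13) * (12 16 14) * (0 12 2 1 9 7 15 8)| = |(0 12 16 14 13 9 1 8)(7 15)| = 8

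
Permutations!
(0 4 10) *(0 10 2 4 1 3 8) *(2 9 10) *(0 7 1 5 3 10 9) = (0 5 3 8 7 1 10 2 4) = [5, 10, 4, 8, 0, 3, 6, 1, 7, 9, 2]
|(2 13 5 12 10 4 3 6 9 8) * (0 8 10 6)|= |(0 8 2 13 5 12 6 9 10 4 3)|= 11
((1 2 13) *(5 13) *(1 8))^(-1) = ((1 2 5 13 8))^(-1) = (1 8 13 5 2)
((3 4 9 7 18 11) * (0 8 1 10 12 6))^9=(0 10)(1 6)(3 7)(4 18)(8 12)(9 11)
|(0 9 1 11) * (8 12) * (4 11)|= 10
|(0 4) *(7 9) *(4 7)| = 4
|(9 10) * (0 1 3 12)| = 4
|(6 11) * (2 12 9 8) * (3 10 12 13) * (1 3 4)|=18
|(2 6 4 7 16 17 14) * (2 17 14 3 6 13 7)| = 9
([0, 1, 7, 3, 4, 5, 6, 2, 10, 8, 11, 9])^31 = (2 7)(8 9 11 10)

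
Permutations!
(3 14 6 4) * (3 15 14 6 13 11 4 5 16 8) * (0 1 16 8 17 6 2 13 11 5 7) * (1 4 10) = [4, 16, 13, 2, 15, 8, 7, 0, 3, 9, 1, 10, 12, 5, 11, 14, 17, 6] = (0 4 15 14 11 10 1 16 17 6 7)(2 13 5 8 3)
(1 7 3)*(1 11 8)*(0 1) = [1, 7, 2, 11, 4, 5, 6, 3, 0, 9, 10, 8] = (0 1 7 3 11 8)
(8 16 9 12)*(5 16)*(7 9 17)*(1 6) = [0, 6, 2, 3, 4, 16, 1, 9, 5, 12, 10, 11, 8, 13, 14, 15, 17, 7] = (1 6)(5 16 17 7 9 12 8)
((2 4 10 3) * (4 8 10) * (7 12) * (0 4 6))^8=((0 4 6)(2 8 10 3)(7 12))^8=(12)(0 6 4)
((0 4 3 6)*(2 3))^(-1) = ((0 4 2 3 6))^(-1) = (0 6 3 2 4)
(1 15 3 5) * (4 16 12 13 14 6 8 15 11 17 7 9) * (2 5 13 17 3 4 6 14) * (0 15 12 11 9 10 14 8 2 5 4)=(0 15)(1 9 6 2 4 16 11 3 13 5)(7 10 14 8 12 17)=[15, 9, 4, 13, 16, 1, 2, 10, 12, 6, 14, 3, 17, 5, 8, 0, 11, 7]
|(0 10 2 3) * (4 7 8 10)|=7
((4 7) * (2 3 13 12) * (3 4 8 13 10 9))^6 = ((2 4 7 8 13 12)(3 10 9))^6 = (13)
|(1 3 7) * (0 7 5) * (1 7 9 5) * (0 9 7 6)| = |(0 7 6)(1 3)(5 9)| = 6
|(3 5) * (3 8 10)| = 4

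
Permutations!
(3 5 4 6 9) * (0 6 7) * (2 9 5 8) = (0 6 5 4 7)(2 9 3 8) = [6, 1, 9, 8, 7, 4, 5, 0, 2, 3]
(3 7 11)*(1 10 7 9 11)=(1 10 7)(3 9 11)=[0, 10, 2, 9, 4, 5, 6, 1, 8, 11, 7, 3]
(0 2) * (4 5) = (0 2)(4 5) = [2, 1, 0, 3, 5, 4]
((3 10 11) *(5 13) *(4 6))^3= (4 6)(5 13)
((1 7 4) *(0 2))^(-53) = (0 2)(1 7 4) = ((0 2)(1 7 4))^(-53)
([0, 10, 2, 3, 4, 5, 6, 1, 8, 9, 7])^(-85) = [0, 7, 2, 3, 4, 5, 6, 10, 8, 9, 1]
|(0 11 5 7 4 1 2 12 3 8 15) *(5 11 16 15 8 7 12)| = 21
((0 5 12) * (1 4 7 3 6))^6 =(12)(1 4 7 3 6)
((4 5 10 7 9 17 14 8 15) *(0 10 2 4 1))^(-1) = (0 1 15 8 14 17 9 7 10)(2 5 4)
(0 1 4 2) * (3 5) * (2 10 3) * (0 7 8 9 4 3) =(0 1 3 5 2 7 8 9 4 10) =[1, 3, 7, 5, 10, 2, 6, 8, 9, 4, 0]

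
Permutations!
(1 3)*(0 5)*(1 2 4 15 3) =(0 5)(2 4 15 3) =[5, 1, 4, 2, 15, 0, 6, 7, 8, 9, 10, 11, 12, 13, 14, 3]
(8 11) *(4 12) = (4 12)(8 11) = [0, 1, 2, 3, 12, 5, 6, 7, 11, 9, 10, 8, 4]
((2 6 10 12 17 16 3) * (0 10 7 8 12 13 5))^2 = ((0 10 13 5)(2 6 7 8 12 17 16 3))^2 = (0 13)(2 7 12 16)(3 6 8 17)(5 10)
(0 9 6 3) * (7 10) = (0 9 6 3)(7 10) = [9, 1, 2, 0, 4, 5, 3, 10, 8, 6, 7]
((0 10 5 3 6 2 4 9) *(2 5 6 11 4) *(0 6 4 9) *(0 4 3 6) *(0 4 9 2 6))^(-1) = (0 5 6 2 11 3 10)(4 9)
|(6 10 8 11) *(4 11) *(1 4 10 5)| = 10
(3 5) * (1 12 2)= (1 12 2)(3 5)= [0, 12, 1, 5, 4, 3, 6, 7, 8, 9, 10, 11, 2]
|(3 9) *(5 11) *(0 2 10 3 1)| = |(0 2 10 3 9 1)(5 11)| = 6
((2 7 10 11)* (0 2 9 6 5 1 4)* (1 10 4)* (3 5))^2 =(0 7)(2 4)(3 10 9)(5 11 6)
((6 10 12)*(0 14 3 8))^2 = (0 3)(6 12 10)(8 14)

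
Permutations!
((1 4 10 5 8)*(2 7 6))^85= ((1 4 10 5 8)(2 7 6))^85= (10)(2 7 6)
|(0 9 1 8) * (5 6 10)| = |(0 9 1 8)(5 6 10)| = 12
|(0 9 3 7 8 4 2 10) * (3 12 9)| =|(0 3 7 8 4 2 10)(9 12)| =14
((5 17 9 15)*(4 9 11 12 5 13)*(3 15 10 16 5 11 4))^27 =((3 15 13)(4 9 10 16 5 17)(11 12))^27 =(4 16)(5 9)(10 17)(11 12)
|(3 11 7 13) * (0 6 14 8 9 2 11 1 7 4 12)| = |(0 6 14 8 9 2 11 4 12)(1 7 13 3)| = 36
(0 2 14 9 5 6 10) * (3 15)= [2, 1, 14, 15, 4, 6, 10, 7, 8, 5, 0, 11, 12, 13, 9, 3]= (0 2 14 9 5 6 10)(3 15)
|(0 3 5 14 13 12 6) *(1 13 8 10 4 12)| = |(0 3 5 14 8 10 4 12 6)(1 13)| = 18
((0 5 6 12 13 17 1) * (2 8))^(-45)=((0 5 6 12 13 17 1)(2 8))^(-45)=(0 13 5 17 6 1 12)(2 8)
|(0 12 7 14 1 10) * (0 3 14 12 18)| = 4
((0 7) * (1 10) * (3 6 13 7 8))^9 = (0 6)(1 10)(3 7)(8 13)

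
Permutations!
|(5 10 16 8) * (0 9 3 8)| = 7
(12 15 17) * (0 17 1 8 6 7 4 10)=[17, 8, 2, 3, 10, 5, 7, 4, 6, 9, 0, 11, 15, 13, 14, 1, 16, 12]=(0 17 12 15 1 8 6 7 4 10)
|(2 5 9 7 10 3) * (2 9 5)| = 4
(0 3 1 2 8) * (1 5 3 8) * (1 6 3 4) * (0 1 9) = (0 8 1 2 6 3 5 4 9) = [8, 2, 6, 5, 9, 4, 3, 7, 1, 0]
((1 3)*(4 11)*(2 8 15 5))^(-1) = ((1 3)(2 8 15 5)(4 11))^(-1) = (1 3)(2 5 15 8)(4 11)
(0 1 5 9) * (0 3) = (0 1 5 9 3) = [1, 5, 2, 0, 4, 9, 6, 7, 8, 3]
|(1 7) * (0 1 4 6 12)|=|(0 1 7 4 6 12)|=6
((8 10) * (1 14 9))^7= (1 14 9)(8 10)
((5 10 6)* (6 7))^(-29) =(5 6 7 10)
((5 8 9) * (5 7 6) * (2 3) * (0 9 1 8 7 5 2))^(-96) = (0 5 6 3 9 7 2)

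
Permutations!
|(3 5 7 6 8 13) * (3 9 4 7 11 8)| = 9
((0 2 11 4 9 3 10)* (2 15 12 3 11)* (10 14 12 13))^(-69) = (0 10 13 15)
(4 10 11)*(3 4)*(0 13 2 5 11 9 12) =(0 13 2 5 11 3 4 10 9 12) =[13, 1, 5, 4, 10, 11, 6, 7, 8, 12, 9, 3, 0, 2]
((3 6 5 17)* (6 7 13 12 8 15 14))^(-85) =((3 7 13 12 8 15 14 6 5 17))^(-85) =(3 15)(5 12)(6 13)(7 14)(8 17)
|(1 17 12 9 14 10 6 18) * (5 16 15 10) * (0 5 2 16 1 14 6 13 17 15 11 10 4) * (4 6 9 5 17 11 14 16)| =12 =|(0 17 12 5 1 15 6 18 16 14 2 4)(10 13 11)|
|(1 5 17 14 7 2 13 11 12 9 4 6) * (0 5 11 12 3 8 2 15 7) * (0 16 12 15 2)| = |(0 5 17 14 16 12 9 4 6 1 11 3 8)(2 13 15 7)| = 52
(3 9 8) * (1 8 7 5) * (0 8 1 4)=(0 8 3 9 7 5 4)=[8, 1, 2, 9, 0, 4, 6, 5, 3, 7]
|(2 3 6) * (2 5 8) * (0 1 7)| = 15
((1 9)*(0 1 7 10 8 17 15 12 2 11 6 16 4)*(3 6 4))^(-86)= (0 11 12 17 10 9)(1 4 2 15 8 7)(3 6 16)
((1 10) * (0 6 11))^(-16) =((0 6 11)(1 10))^(-16) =(0 11 6)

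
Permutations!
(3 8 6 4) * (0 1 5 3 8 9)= (0 1 5 3 9)(4 8 6)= [1, 5, 2, 9, 8, 3, 4, 7, 6, 0]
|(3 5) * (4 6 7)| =|(3 5)(4 6 7)| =6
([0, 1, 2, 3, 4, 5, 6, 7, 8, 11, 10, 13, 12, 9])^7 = [0, 1, 2, 3, 4, 5, 6, 7, 8, 11, 10, 13, 12, 9]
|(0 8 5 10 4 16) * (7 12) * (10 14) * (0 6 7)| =|(0 8 5 14 10 4 16 6 7 12)| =10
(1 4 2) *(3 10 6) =(1 4 2)(3 10 6) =[0, 4, 1, 10, 2, 5, 3, 7, 8, 9, 6]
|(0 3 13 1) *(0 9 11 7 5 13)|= |(0 3)(1 9 11 7 5 13)|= 6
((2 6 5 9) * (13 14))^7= (2 9 5 6)(13 14)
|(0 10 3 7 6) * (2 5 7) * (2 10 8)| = |(0 8 2 5 7 6)(3 10)| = 6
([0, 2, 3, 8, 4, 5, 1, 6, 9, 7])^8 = [0, 2, 3, 8, 4, 5, 1, 6, 9, 7]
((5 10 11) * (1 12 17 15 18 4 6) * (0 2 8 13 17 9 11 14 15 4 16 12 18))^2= ((0 2 8 13 17 4 6 1 18 16 12 9 11 5 10 14 15))^2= (0 8 17 6 18 12 11 10 15 2 13 4 1 16 9 5 14)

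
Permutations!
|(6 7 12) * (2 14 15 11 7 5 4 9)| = |(2 14 15 11 7 12 6 5 4 9)| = 10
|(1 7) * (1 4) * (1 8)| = |(1 7 4 8)| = 4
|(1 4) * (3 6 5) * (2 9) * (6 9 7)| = 6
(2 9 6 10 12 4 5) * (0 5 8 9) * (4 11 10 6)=(0 5 2)(4 8 9)(10 12 11)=[5, 1, 0, 3, 8, 2, 6, 7, 9, 4, 12, 10, 11]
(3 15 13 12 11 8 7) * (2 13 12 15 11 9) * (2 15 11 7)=(2 13 11 8)(3 7)(9 15 12)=[0, 1, 13, 7, 4, 5, 6, 3, 2, 15, 10, 8, 9, 11, 14, 12]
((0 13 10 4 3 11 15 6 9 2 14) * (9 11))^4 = (0 3)(2 10)(4 14)(6 11 15)(9 13)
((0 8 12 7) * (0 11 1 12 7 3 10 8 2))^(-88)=((0 2)(1 12 3 10 8 7 11))^(-88)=(1 10 11 3 7 12 8)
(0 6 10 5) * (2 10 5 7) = [6, 1, 10, 3, 4, 0, 5, 2, 8, 9, 7] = (0 6 5)(2 10 7)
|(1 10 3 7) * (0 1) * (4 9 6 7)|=|(0 1 10 3 4 9 6 7)|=8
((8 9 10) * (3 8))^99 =((3 8 9 10))^99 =(3 10 9 8)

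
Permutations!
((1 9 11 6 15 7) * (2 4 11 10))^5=(1 11 9 6 10 15 2 7 4)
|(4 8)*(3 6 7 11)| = 4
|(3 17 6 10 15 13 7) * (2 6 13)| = 4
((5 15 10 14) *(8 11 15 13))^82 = (5 10 11 13 14 15 8)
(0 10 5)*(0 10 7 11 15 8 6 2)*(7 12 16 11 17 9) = (0 12 16 11 15 8 6 2)(5 10)(7 17 9) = [12, 1, 0, 3, 4, 10, 2, 17, 6, 7, 5, 15, 16, 13, 14, 8, 11, 9]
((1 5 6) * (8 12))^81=((1 5 6)(8 12))^81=(8 12)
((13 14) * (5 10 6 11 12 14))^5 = ((5 10 6 11 12 14 13))^5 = (5 14 11 10 13 12 6)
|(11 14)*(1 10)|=2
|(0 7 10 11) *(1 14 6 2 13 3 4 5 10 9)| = 13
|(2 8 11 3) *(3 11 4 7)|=|(11)(2 8 4 7 3)|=5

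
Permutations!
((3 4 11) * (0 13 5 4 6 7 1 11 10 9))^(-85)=(0 9 10 4 5 13)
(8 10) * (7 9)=[0, 1, 2, 3, 4, 5, 6, 9, 10, 7, 8]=(7 9)(8 10)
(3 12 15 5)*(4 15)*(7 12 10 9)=(3 10 9 7 12 4 15 5)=[0, 1, 2, 10, 15, 3, 6, 12, 8, 7, 9, 11, 4, 13, 14, 5]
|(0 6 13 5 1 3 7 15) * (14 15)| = |(0 6 13 5 1 3 7 14 15)| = 9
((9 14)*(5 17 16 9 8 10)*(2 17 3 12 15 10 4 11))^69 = ((2 17 16 9 14 8 4 11)(3 12 15 10 5))^69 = (2 8 16 11 14 17 4 9)(3 5 10 15 12)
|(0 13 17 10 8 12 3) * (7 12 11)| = |(0 13 17 10 8 11 7 12 3)| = 9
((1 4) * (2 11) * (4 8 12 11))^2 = (1 12 2)(4 8 11)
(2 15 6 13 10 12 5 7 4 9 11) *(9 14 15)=(2 9 11)(4 14 15 6 13 10 12 5 7)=[0, 1, 9, 3, 14, 7, 13, 4, 8, 11, 12, 2, 5, 10, 15, 6]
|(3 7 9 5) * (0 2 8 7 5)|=10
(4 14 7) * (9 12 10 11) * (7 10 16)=(4 14 10 11 9 12 16 7)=[0, 1, 2, 3, 14, 5, 6, 4, 8, 12, 11, 9, 16, 13, 10, 15, 7]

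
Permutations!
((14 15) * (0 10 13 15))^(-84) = (0 10 13 15 14)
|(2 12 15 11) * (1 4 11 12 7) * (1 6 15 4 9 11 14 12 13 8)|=9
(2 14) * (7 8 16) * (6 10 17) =(2 14)(6 10 17)(7 8 16) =[0, 1, 14, 3, 4, 5, 10, 8, 16, 9, 17, 11, 12, 13, 2, 15, 7, 6]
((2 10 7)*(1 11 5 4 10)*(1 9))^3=((1 11 5 4 10 7 2 9))^3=(1 4 2 11 10 9 5 7)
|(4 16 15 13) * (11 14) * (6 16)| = |(4 6 16 15 13)(11 14)| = 10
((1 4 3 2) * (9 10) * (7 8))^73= (1 4 3 2)(7 8)(9 10)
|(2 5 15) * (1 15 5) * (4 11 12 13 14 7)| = 6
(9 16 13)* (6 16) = [0, 1, 2, 3, 4, 5, 16, 7, 8, 6, 10, 11, 12, 9, 14, 15, 13] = (6 16 13 9)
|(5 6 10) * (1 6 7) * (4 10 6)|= 5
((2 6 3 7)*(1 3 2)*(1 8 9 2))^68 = ((1 3 7 8 9 2 6))^68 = (1 2 8 3 6 9 7)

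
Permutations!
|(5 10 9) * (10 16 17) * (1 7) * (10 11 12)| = |(1 7)(5 16 17 11 12 10 9)| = 14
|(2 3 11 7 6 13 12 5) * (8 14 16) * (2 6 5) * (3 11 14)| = |(2 11 7 5 6 13 12)(3 14 16 8)| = 28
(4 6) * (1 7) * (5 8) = (1 7)(4 6)(5 8) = [0, 7, 2, 3, 6, 8, 4, 1, 5]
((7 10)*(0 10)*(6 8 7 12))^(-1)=(0 7 8 6 12 10)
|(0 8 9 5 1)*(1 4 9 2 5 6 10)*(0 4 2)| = |(0 8)(1 4 9 6 10)(2 5)| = 10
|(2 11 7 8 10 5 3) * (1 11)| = |(1 11 7 8 10 5 3 2)| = 8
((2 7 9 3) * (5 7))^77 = (2 7 3 5 9)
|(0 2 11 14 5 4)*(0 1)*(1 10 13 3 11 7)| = |(0 2 7 1)(3 11 14 5 4 10 13)| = 28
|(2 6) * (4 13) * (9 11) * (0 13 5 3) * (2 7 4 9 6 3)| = |(0 13 9 11 6 7 4 5 2 3)| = 10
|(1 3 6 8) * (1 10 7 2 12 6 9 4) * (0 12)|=|(0 12 6 8 10 7 2)(1 3 9 4)|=28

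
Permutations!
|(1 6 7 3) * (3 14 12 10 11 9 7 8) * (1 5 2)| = |(1 6 8 3 5 2)(7 14 12 10 11 9)| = 6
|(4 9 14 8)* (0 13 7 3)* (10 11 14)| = |(0 13 7 3)(4 9 10 11 14 8)| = 12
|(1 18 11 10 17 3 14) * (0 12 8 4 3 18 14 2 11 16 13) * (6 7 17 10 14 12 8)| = 15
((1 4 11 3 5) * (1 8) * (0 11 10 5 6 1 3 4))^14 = (0 8 11 3 4 6 10 1 5)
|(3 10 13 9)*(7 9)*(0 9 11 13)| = 12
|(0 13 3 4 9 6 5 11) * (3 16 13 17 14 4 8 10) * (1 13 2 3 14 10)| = |(0 17 10 14 4 9 6 5 11)(1 13 16 2 3 8)| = 18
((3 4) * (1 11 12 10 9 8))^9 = (1 10)(3 4)(8 12)(9 11) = ((1 11 12 10 9 8)(3 4))^9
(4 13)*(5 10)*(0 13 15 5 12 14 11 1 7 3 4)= (0 13)(1 7 3 4 15 5 10 12 14 11)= [13, 7, 2, 4, 15, 10, 6, 3, 8, 9, 12, 1, 14, 0, 11, 5]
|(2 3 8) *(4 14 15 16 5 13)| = 6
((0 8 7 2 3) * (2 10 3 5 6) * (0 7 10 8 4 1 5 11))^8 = (0 4 1 5 6 2 11)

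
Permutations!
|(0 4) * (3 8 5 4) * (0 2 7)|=7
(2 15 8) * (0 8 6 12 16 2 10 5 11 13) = [8, 1, 15, 3, 4, 11, 12, 7, 10, 9, 5, 13, 16, 0, 14, 6, 2] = (0 8 10 5 11 13)(2 15 6 12 16)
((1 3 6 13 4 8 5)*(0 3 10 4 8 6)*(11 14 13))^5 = ((0 3)(1 10 4 6 11 14 13 8 5))^5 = (0 3)(1 14 10 13 4 8 6 5 11)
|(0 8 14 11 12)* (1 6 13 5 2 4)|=30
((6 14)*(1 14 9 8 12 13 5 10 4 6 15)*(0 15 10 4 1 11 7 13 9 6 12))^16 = ((0 15 11 7 13 5 4 12 9 8)(1 14 10))^16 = (0 4 11 9 13)(1 14 10)(5 15 12 7 8)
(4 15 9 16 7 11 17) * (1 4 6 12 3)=(1 4 15 9 16 7 11 17 6 12 3)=[0, 4, 2, 1, 15, 5, 12, 11, 8, 16, 10, 17, 3, 13, 14, 9, 7, 6]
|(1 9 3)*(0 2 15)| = 3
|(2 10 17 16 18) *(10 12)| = 6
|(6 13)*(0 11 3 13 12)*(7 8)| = |(0 11 3 13 6 12)(7 8)| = 6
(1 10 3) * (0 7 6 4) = (0 7 6 4)(1 10 3) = [7, 10, 2, 1, 0, 5, 4, 6, 8, 9, 3]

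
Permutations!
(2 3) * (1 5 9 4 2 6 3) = (1 5 9 4 2)(3 6) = [0, 5, 1, 6, 2, 9, 3, 7, 8, 4]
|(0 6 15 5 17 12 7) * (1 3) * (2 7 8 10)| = 10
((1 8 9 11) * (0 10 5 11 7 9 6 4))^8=((0 10 5 11 1 8 6 4)(7 9))^8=(11)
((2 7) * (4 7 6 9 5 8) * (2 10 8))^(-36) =((2 6 9 5)(4 7 10 8))^(-36) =(10)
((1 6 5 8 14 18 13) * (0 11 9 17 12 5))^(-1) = ((0 11 9 17 12 5 8 14 18 13 1 6))^(-1) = (0 6 1 13 18 14 8 5 12 17 9 11)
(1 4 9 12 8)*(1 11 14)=(1 4 9 12 8 11 14)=[0, 4, 2, 3, 9, 5, 6, 7, 11, 12, 10, 14, 8, 13, 1]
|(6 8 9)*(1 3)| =|(1 3)(6 8 9)| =6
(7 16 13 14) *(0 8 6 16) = (0 8 6 16 13 14 7) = [8, 1, 2, 3, 4, 5, 16, 0, 6, 9, 10, 11, 12, 14, 7, 15, 13]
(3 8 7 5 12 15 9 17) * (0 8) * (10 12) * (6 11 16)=[8, 1, 2, 0, 4, 10, 11, 5, 7, 17, 12, 16, 15, 13, 14, 9, 6, 3]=(0 8 7 5 10 12 15 9 17 3)(6 11 16)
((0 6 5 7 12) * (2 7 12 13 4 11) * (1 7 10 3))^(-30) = ((0 6 5 12)(1 7 13 4 11 2 10 3))^(-30) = (0 5)(1 13 11 10)(2 3 7 4)(6 12)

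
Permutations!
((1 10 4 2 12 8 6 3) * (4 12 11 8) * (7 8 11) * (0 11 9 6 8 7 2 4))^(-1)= (0 12 10 1 3 6 9 11)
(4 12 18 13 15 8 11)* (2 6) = (2 6)(4 12 18 13 15 8 11) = [0, 1, 6, 3, 12, 5, 2, 7, 11, 9, 10, 4, 18, 15, 14, 8, 16, 17, 13]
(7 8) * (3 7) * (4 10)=(3 7 8)(4 10)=[0, 1, 2, 7, 10, 5, 6, 8, 3, 9, 4]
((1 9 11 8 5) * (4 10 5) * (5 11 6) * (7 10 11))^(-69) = ((1 9 6 5)(4 11 8)(7 10))^(-69) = (11)(1 5 6 9)(7 10)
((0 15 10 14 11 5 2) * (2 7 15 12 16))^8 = ((0 12 16 2)(5 7 15 10 14 11))^8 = (16)(5 15 14)(7 10 11)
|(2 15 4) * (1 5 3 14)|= 12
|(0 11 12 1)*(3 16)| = 4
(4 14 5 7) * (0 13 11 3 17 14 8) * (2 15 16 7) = (0 13 11 3 17 14 5 2 15 16 7 4 8) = [13, 1, 15, 17, 8, 2, 6, 4, 0, 9, 10, 3, 12, 11, 5, 16, 7, 14]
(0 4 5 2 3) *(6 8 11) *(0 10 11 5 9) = (0 4 9)(2 3 10 11 6 8 5) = [4, 1, 3, 10, 9, 2, 8, 7, 5, 0, 11, 6]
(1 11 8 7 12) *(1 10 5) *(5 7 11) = (1 5)(7 12 10)(8 11) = [0, 5, 2, 3, 4, 1, 6, 12, 11, 9, 7, 8, 10]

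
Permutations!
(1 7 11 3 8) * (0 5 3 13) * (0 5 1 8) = (0 1 7 11 13 5 3) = [1, 7, 2, 0, 4, 3, 6, 11, 8, 9, 10, 13, 12, 5]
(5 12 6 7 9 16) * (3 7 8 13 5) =[0, 1, 2, 7, 4, 12, 8, 9, 13, 16, 10, 11, 6, 5, 14, 15, 3] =(3 7 9 16)(5 12 6 8 13)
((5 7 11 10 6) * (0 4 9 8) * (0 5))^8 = (0 6 10 11 7 5 8 9 4)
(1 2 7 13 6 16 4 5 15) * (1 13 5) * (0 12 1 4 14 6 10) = [12, 2, 7, 3, 4, 15, 16, 5, 8, 9, 0, 11, 1, 10, 6, 13, 14] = (0 12 1 2 7 5 15 13 10)(6 16 14)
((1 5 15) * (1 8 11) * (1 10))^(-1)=(1 10 11 8 15 5)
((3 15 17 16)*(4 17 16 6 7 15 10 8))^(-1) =(3 16 15 7 6 17 4 8 10)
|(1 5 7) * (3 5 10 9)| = |(1 10 9 3 5 7)| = 6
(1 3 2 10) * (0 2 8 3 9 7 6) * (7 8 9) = (0 2 10 1 7 6)(3 9 8) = [2, 7, 10, 9, 4, 5, 0, 6, 3, 8, 1]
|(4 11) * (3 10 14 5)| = 4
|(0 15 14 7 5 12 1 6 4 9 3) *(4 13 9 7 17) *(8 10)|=26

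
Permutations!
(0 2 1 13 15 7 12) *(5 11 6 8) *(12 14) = (0 2 1 13 15 7 14 12)(5 11 6 8) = [2, 13, 1, 3, 4, 11, 8, 14, 5, 9, 10, 6, 0, 15, 12, 7]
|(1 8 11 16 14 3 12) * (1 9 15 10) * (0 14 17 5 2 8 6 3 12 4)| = |(0 14 12 9 15 10 1 6 3 4)(2 8 11 16 17 5)| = 30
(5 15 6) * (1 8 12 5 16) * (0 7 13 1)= (0 7 13 1 8 12 5 15 6 16)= [7, 8, 2, 3, 4, 15, 16, 13, 12, 9, 10, 11, 5, 1, 14, 6, 0]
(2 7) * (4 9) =(2 7)(4 9) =[0, 1, 7, 3, 9, 5, 6, 2, 8, 4]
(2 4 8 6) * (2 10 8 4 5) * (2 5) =(6 10 8) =[0, 1, 2, 3, 4, 5, 10, 7, 6, 9, 8]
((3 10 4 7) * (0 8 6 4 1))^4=(0 7)(1 4)(3 8)(6 10)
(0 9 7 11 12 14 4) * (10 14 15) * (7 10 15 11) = (15)(0 9 10 14 4)(11 12) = [9, 1, 2, 3, 0, 5, 6, 7, 8, 10, 14, 12, 11, 13, 4, 15]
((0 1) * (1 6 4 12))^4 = (0 1 12 4 6)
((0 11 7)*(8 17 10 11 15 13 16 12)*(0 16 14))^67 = ((0 15 13 14)(7 16 12 8 17 10 11))^67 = (0 14 13 15)(7 17 16 10 12 11 8)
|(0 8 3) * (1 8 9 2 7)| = 7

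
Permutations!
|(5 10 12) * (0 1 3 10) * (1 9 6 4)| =9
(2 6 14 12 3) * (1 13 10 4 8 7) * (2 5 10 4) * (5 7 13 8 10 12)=(1 8 13 4 10 2 6 14 5 12 3 7)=[0, 8, 6, 7, 10, 12, 14, 1, 13, 9, 2, 11, 3, 4, 5]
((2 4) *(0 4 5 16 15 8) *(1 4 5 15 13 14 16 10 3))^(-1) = ((0 5 10 3 1 4 2 15 8)(13 14 16))^(-1) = (0 8 15 2 4 1 3 10 5)(13 16 14)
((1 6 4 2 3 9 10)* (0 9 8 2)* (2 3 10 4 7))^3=((0 9 4)(1 6 7 2 10)(3 8))^3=(1 2 6 10 7)(3 8)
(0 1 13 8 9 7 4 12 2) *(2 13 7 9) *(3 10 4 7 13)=[1, 13, 0, 10, 12, 5, 6, 7, 2, 9, 4, 11, 3, 8]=(0 1 13 8 2)(3 10 4 12)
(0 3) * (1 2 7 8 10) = (0 3)(1 2 7 8 10) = [3, 2, 7, 0, 4, 5, 6, 8, 10, 9, 1]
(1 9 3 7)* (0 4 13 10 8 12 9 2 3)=(0 4 13 10 8 12 9)(1 2 3 7)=[4, 2, 3, 7, 13, 5, 6, 1, 12, 0, 8, 11, 9, 10]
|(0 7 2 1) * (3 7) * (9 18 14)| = 15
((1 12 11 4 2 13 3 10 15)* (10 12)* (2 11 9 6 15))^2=((1 10 2 13 3 12 9 6 15)(4 11))^2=(1 2 3 9 15 10 13 12 6)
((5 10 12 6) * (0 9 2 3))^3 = (0 3 2 9)(5 6 12 10)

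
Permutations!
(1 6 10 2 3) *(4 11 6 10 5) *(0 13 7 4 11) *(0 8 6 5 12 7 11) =(0 13 11 5)(1 10 2 3)(4 8 6 12 7) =[13, 10, 3, 1, 8, 0, 12, 4, 6, 9, 2, 5, 7, 11]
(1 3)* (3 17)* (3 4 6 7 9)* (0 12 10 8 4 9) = (0 12 10 8 4 6 7)(1 17 9 3) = [12, 17, 2, 1, 6, 5, 7, 0, 4, 3, 8, 11, 10, 13, 14, 15, 16, 9]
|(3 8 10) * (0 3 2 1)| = 6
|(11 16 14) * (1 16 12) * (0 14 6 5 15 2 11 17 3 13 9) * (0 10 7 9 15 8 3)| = 33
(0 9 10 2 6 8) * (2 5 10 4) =(0 9 4 2 6 8)(5 10) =[9, 1, 6, 3, 2, 10, 8, 7, 0, 4, 5]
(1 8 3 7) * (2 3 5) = (1 8 5 2 3 7) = [0, 8, 3, 7, 4, 2, 6, 1, 5]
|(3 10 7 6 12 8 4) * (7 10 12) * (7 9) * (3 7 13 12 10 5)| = 21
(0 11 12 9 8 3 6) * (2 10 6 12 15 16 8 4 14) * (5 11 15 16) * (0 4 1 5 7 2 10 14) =[15, 5, 14, 12, 0, 11, 4, 2, 3, 1, 6, 16, 9, 13, 10, 7, 8] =(0 15 7 2 14 10 6 4)(1 5 11 16 8 3 12 9)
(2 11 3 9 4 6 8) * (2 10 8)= [0, 1, 11, 9, 6, 5, 2, 7, 10, 4, 8, 3]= (2 11 3 9 4 6)(8 10)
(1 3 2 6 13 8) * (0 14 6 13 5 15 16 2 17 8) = [14, 3, 13, 17, 4, 15, 5, 7, 1, 9, 10, 11, 12, 0, 6, 16, 2, 8] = (0 14 6 5 15 16 2 13)(1 3 17 8)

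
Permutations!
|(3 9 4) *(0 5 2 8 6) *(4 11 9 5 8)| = 12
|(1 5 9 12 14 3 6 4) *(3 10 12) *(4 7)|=21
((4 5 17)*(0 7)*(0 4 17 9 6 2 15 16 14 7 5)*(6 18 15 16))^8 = ((0 5 9 18 15 6 2 16 14 7 4))^8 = (0 14 6 9 4 16 15 5 7 2 18)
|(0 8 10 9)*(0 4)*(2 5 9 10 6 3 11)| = 9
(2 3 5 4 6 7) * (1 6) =(1 6 7 2 3 5 4) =[0, 6, 3, 5, 1, 4, 7, 2]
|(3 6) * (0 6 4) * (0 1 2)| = |(0 6 3 4 1 2)| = 6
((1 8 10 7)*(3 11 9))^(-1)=((1 8 10 7)(3 11 9))^(-1)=(1 7 10 8)(3 9 11)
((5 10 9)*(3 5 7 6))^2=((3 5 10 9 7 6))^2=(3 10 7)(5 9 6)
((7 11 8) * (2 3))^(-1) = ((2 3)(7 11 8))^(-1) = (2 3)(7 8 11)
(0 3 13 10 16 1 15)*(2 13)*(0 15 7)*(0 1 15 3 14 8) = (0 14 8)(1 7)(2 13 10 16 15 3) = [14, 7, 13, 2, 4, 5, 6, 1, 0, 9, 16, 11, 12, 10, 8, 3, 15]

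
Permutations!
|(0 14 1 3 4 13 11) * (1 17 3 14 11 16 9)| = 8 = |(0 11)(1 14 17 3 4 13 16 9)|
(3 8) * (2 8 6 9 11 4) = (2 8 3 6 9 11 4) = [0, 1, 8, 6, 2, 5, 9, 7, 3, 11, 10, 4]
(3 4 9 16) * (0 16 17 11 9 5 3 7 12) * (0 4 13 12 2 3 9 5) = (0 16 7 2 3 13 12 4)(5 9 17 11) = [16, 1, 3, 13, 0, 9, 6, 2, 8, 17, 10, 5, 4, 12, 14, 15, 7, 11]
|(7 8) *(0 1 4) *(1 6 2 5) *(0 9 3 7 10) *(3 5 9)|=11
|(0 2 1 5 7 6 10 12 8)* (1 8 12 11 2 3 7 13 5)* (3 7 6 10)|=6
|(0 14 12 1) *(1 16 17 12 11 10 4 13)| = 21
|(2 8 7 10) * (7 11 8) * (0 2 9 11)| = 7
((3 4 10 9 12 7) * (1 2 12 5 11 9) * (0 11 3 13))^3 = (0 5 10 12)(1 7 11 3)(2 13 9 4)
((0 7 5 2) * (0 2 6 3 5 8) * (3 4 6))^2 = ((0 7 8)(3 5)(4 6))^2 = (0 8 7)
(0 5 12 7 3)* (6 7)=(0 5 12 6 7 3)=[5, 1, 2, 0, 4, 12, 7, 3, 8, 9, 10, 11, 6]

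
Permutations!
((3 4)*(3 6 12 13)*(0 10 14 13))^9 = (0 10 14 13 3 4 6 12)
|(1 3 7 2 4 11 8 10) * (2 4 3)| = 8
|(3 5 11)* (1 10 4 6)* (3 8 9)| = 20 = |(1 10 4 6)(3 5 11 8 9)|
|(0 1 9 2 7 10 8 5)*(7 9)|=|(0 1 7 10 8 5)(2 9)|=6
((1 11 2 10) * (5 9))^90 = (1 2)(10 11)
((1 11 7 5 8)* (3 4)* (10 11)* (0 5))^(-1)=(0 7 11 10 1 8 5)(3 4)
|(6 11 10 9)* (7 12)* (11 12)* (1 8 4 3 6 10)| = 8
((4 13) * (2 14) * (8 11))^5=(2 14)(4 13)(8 11)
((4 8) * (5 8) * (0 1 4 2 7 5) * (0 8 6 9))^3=((0 1 4 8 2 7 5 6 9))^3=(0 8 5)(1 2 6)(4 7 9)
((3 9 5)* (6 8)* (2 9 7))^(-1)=((2 9 5 3 7)(6 8))^(-1)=(2 7 3 5 9)(6 8)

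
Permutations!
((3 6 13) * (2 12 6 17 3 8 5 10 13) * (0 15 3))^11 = (0 17 3 15)(2 6 12)(5 8 13 10)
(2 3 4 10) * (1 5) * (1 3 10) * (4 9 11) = (1 5 3 9 11 4)(2 10) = [0, 5, 10, 9, 1, 3, 6, 7, 8, 11, 2, 4]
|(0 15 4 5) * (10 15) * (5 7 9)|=7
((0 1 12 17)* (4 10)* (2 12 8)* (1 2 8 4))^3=((0 2 12 17)(1 4 10))^3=(0 17 12 2)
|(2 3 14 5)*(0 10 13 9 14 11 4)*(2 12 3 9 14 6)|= 9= |(0 10 13 14 5 12 3 11 4)(2 9 6)|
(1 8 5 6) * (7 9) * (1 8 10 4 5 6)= (1 10 4 5)(6 8)(7 9)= [0, 10, 2, 3, 5, 1, 8, 9, 6, 7, 4]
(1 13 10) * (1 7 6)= [0, 13, 2, 3, 4, 5, 1, 6, 8, 9, 7, 11, 12, 10]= (1 13 10 7 6)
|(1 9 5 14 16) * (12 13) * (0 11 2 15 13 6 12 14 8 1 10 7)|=36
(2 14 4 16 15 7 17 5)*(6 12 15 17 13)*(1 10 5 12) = (1 10 5 2 14 4 16 17 12 15 7 13 6) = [0, 10, 14, 3, 16, 2, 1, 13, 8, 9, 5, 11, 15, 6, 4, 7, 17, 12]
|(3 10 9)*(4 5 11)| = 3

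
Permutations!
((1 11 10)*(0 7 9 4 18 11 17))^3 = ((0 7 9 4 18 11 10 1 17))^3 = (0 4 10)(1 7 18)(9 11 17)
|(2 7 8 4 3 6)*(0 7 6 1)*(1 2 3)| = 15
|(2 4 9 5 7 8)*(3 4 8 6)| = 6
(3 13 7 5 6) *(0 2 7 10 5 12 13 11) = (0 2 7 12 13 10 5 6 3 11) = [2, 1, 7, 11, 4, 6, 3, 12, 8, 9, 5, 0, 13, 10]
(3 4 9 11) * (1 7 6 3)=(1 7 6 3 4 9 11)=[0, 7, 2, 4, 9, 5, 3, 6, 8, 11, 10, 1]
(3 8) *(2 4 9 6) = (2 4 9 6)(3 8) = [0, 1, 4, 8, 9, 5, 2, 7, 3, 6]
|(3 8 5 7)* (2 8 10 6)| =|(2 8 5 7 3 10 6)| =7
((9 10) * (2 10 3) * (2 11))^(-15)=(11)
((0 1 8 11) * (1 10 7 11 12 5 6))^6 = ((0 10 7 11)(1 8 12 5 6))^6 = (0 7)(1 8 12 5 6)(10 11)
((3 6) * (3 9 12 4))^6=((3 6 9 12 4))^6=(3 6 9 12 4)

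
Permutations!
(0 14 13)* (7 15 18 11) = (0 14 13)(7 15 18 11) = [14, 1, 2, 3, 4, 5, 6, 15, 8, 9, 10, 7, 12, 0, 13, 18, 16, 17, 11]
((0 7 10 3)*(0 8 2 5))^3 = (0 3 5 10 2 7 8)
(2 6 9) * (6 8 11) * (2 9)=(2 8 11 6)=[0, 1, 8, 3, 4, 5, 2, 7, 11, 9, 10, 6]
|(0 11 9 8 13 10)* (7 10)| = |(0 11 9 8 13 7 10)| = 7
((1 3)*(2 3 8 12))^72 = (1 12 3 8 2)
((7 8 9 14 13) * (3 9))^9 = (3 13)(7 9)(8 14)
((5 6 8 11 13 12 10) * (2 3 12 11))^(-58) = (13)(2 6 10 3 8 5 12)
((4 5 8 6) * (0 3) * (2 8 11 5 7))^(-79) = ((0 3)(2 8 6 4 7)(5 11))^(-79) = (0 3)(2 8 6 4 7)(5 11)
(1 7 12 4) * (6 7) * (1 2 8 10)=(1 6 7 12 4 2 8 10)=[0, 6, 8, 3, 2, 5, 7, 12, 10, 9, 1, 11, 4]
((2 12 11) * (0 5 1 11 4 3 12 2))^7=(0 11 1 5)(3 12 4)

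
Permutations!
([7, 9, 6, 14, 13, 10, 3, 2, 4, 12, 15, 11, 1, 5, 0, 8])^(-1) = (0 14 3 6 2 7)(1 12 9)(4 8 15 10 5 13)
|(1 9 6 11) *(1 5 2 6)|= 4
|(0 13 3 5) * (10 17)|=4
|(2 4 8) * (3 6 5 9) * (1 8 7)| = 20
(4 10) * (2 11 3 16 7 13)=(2 11 3 16 7 13)(4 10)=[0, 1, 11, 16, 10, 5, 6, 13, 8, 9, 4, 3, 12, 2, 14, 15, 7]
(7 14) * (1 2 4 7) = [0, 2, 4, 3, 7, 5, 6, 14, 8, 9, 10, 11, 12, 13, 1] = (1 2 4 7 14)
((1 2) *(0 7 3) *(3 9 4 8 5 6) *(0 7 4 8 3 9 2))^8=((0 4 3 7 2 1)(5 6 9 8))^8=(9)(0 3 2)(1 4 7)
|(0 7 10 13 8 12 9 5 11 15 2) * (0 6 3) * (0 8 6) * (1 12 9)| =12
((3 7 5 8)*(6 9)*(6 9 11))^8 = (11)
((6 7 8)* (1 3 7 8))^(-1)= (1 7 3)(6 8)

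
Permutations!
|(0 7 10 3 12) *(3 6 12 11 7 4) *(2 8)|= 8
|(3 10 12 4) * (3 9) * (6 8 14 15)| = |(3 10 12 4 9)(6 8 14 15)| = 20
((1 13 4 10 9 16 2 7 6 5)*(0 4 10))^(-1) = (0 4)(1 5 6 7 2 16 9 10 13)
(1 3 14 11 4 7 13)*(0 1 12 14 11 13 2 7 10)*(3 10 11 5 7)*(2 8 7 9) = (0 1 10)(2 3 5 9)(4 11)(7 8)(12 14 13) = [1, 10, 3, 5, 11, 9, 6, 8, 7, 2, 0, 4, 14, 12, 13]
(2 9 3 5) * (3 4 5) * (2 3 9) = (3 9 4 5) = [0, 1, 2, 9, 5, 3, 6, 7, 8, 4]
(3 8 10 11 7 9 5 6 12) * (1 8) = [0, 8, 2, 1, 4, 6, 12, 9, 10, 5, 11, 7, 3] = (1 8 10 11 7 9 5 6 12 3)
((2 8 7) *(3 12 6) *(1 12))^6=((1 12 6 3)(2 8 7))^6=(1 6)(3 12)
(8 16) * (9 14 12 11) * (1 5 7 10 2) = [0, 5, 1, 3, 4, 7, 6, 10, 16, 14, 2, 9, 11, 13, 12, 15, 8] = (1 5 7 10 2)(8 16)(9 14 12 11)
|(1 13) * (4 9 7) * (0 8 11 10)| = |(0 8 11 10)(1 13)(4 9 7)| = 12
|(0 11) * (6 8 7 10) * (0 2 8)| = |(0 11 2 8 7 10 6)| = 7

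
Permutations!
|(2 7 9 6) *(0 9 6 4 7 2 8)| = 6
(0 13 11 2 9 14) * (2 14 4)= (0 13 11 14)(2 9 4)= [13, 1, 9, 3, 2, 5, 6, 7, 8, 4, 10, 14, 12, 11, 0]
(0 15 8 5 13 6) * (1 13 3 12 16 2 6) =(0 15 8 5 3 12 16 2 6)(1 13) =[15, 13, 6, 12, 4, 3, 0, 7, 5, 9, 10, 11, 16, 1, 14, 8, 2]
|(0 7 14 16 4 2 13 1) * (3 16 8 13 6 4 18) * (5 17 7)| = 24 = |(0 5 17 7 14 8 13 1)(2 6 4)(3 16 18)|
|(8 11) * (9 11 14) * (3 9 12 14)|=|(3 9 11 8)(12 14)|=4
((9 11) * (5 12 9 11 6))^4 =(12)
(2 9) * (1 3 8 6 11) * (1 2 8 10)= (1 3 10)(2 9 8 6 11)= [0, 3, 9, 10, 4, 5, 11, 7, 6, 8, 1, 2]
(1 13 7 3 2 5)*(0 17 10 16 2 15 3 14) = [17, 13, 5, 15, 4, 1, 6, 14, 8, 9, 16, 11, 12, 7, 0, 3, 2, 10] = (0 17 10 16 2 5 1 13 7 14)(3 15)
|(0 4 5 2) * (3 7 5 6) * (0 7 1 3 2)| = 6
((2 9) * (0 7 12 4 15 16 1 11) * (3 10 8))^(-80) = ((0 7 12 4 15 16 1 11)(2 9)(3 10 8))^(-80) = (16)(3 10 8)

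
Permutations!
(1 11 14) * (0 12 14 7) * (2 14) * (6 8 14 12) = (0 6 8 14 1 11 7)(2 12) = [6, 11, 12, 3, 4, 5, 8, 0, 14, 9, 10, 7, 2, 13, 1]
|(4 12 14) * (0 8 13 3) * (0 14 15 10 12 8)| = 15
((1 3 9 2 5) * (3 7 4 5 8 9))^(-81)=(9)(1 5 4 7)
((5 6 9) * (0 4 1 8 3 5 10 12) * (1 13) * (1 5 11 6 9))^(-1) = ((0 4 13 5 9 10 12)(1 8 3 11 6))^(-1) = (0 12 10 9 5 13 4)(1 6 11 3 8)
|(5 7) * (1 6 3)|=|(1 6 3)(5 7)|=6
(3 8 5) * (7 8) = (3 7 8 5) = [0, 1, 2, 7, 4, 3, 6, 8, 5]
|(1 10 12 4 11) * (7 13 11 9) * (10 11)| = 6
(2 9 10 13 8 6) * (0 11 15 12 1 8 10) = [11, 8, 9, 3, 4, 5, 2, 7, 6, 0, 13, 15, 1, 10, 14, 12] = (0 11 15 12 1 8 6 2 9)(10 13)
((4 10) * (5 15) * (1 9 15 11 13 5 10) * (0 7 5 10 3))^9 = (0 15 1 10 11 7 3 9 4 13 5)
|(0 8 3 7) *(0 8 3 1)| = 5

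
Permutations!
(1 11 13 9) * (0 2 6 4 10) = (0 2 6 4 10)(1 11 13 9) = [2, 11, 6, 3, 10, 5, 4, 7, 8, 1, 0, 13, 12, 9]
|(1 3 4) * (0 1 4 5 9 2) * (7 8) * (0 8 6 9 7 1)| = 8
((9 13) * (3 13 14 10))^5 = ((3 13 9 14 10))^5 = (14)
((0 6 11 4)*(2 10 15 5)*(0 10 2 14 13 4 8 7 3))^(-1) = ((0 6 11 8 7 3)(4 10 15 5 14 13))^(-1) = (0 3 7 8 11 6)(4 13 14 5 15 10)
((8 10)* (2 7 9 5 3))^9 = (2 3 5 9 7)(8 10)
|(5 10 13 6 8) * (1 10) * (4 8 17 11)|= 9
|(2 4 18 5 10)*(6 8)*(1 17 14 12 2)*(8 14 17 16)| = |(1 16 8 6 14 12 2 4 18 5 10)| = 11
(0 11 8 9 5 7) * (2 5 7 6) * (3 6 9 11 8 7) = [8, 1, 5, 6, 4, 9, 2, 0, 11, 3, 10, 7] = (0 8 11 7)(2 5 9 3 6)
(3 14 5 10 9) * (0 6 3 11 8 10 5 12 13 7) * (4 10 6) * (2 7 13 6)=[4, 1, 7, 14, 10, 5, 3, 0, 2, 11, 9, 8, 6, 13, 12]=(0 4 10 9 11 8 2 7)(3 14 12 6)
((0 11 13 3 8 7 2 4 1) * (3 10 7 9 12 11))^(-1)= ((0 3 8 9 12 11 13 10 7 2 4 1))^(-1)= (0 1 4 2 7 10 13 11 12 9 8 3)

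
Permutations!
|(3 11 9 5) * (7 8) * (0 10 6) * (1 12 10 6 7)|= |(0 6)(1 12 10 7 8)(3 11 9 5)|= 20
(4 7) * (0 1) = [1, 0, 2, 3, 7, 5, 6, 4] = (0 1)(4 7)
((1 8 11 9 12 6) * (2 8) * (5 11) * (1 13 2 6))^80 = (1 12 9 11 5 8 2 13 6)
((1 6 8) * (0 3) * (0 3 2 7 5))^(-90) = (8)(0 7)(2 5)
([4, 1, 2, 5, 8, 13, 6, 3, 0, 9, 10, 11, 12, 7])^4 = [4, 1, 2, 3, 8, 5, 6, 7, 0, 9, 10, 11, 12, 13]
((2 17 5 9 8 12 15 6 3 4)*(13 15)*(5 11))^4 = ((2 17 11 5 9 8 12 13 15 6 3 4))^4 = (2 9 15)(3 11 12)(4 5 13)(6 17 8)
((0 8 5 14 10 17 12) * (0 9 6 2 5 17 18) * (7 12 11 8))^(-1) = ((0 7 12 9 6 2 5 14 10 18)(8 17 11))^(-1) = (0 18 10 14 5 2 6 9 12 7)(8 11 17)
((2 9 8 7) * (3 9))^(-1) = (2 7 8 9 3)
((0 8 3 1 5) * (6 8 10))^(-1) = ((0 10 6 8 3 1 5))^(-1) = (0 5 1 3 8 6 10)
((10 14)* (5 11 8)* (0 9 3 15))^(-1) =((0 9 3 15)(5 11 8)(10 14))^(-1) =(0 15 3 9)(5 8 11)(10 14)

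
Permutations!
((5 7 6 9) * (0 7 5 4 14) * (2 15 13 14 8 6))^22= ((0 7 2 15 13 14)(4 8 6 9))^22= (0 13 2)(4 6)(7 14 15)(8 9)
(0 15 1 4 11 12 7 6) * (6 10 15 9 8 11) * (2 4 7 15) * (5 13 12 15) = (0 9 8 11 15 1 7 10 2 4 6)(5 13 12) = [9, 7, 4, 3, 6, 13, 0, 10, 11, 8, 2, 15, 5, 12, 14, 1]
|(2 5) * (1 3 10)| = |(1 3 10)(2 5)| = 6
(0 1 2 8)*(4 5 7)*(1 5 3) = (0 5 7 4 3 1 2 8) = [5, 2, 8, 1, 3, 7, 6, 4, 0]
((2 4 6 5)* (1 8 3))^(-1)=(1 3 8)(2 5 6 4)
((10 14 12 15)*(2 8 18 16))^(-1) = (2 16 18 8)(10 15 12 14)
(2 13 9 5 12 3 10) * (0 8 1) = (0 8 1)(2 13 9 5 12 3 10) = [8, 0, 13, 10, 4, 12, 6, 7, 1, 5, 2, 11, 3, 9]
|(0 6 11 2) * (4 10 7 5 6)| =|(0 4 10 7 5 6 11 2)| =8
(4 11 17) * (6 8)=(4 11 17)(6 8)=[0, 1, 2, 3, 11, 5, 8, 7, 6, 9, 10, 17, 12, 13, 14, 15, 16, 4]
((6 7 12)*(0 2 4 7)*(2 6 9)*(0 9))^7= (12)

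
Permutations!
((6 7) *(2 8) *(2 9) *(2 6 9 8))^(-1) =((6 7 9))^(-1) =(6 9 7)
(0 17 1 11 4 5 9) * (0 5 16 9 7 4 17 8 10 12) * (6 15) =(0 8 10 12)(1 11 17)(4 16 9 5 7)(6 15) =[8, 11, 2, 3, 16, 7, 15, 4, 10, 5, 12, 17, 0, 13, 14, 6, 9, 1]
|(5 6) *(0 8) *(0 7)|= |(0 8 7)(5 6)|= 6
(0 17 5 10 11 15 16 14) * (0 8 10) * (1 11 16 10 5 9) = (0 17 9 1 11 15 10 16 14 8 5) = [17, 11, 2, 3, 4, 0, 6, 7, 5, 1, 16, 15, 12, 13, 8, 10, 14, 9]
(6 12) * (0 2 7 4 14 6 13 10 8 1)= (0 2 7 4 14 6 12 13 10 8 1)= [2, 0, 7, 3, 14, 5, 12, 4, 1, 9, 8, 11, 13, 10, 6]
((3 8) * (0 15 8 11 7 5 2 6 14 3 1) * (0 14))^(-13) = (0 2 7 3 1 15 6 5 11 14 8)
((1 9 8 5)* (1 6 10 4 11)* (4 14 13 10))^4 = (1 6 9 4 8 11 5)(10 14 13)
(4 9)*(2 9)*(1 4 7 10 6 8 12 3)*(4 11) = (1 11 4 2 9 7 10 6 8 12 3) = [0, 11, 9, 1, 2, 5, 8, 10, 12, 7, 6, 4, 3]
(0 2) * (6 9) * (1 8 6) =(0 2)(1 8 6 9) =[2, 8, 0, 3, 4, 5, 9, 7, 6, 1]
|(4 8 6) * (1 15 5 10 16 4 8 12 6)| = |(1 15 5 10 16 4 12 6 8)| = 9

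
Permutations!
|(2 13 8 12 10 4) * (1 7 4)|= 8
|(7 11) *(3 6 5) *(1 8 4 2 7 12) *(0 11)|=24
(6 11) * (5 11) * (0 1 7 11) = [1, 7, 2, 3, 4, 0, 5, 11, 8, 9, 10, 6] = (0 1 7 11 6 5)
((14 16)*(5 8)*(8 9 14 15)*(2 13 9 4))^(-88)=(2 9 16 8 4 13 14 15 5)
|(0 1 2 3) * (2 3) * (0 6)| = 4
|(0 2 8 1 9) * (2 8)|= |(0 8 1 9)|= 4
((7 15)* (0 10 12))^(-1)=(0 12 10)(7 15)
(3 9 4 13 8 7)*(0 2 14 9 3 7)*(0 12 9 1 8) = (0 2 14 1 8 12 9 4 13) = [2, 8, 14, 3, 13, 5, 6, 7, 12, 4, 10, 11, 9, 0, 1]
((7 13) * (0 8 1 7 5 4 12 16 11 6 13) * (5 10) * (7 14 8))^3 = ((0 7)(1 14 8)(4 12 16 11 6 13 10 5))^3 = (0 7)(4 11 10 12 6 5 16 13)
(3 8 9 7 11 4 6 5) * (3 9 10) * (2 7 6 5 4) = (2 7 11)(3 8 10)(4 5 9 6) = [0, 1, 7, 8, 5, 9, 4, 11, 10, 6, 3, 2]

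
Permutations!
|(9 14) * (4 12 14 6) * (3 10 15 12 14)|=|(3 10 15 12)(4 14 9 6)|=4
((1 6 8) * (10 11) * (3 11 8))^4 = (1 10 3)(6 8 11)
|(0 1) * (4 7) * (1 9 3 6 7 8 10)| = |(0 9 3 6 7 4 8 10 1)| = 9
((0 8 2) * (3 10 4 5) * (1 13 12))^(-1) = (0 2 8)(1 12 13)(3 5 4 10)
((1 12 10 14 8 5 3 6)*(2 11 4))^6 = (1 3 8 10)(5 14 12 6)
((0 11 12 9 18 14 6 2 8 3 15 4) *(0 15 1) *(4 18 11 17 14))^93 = ((0 17 14 6 2 8 3 1)(4 15 18)(9 11 12))^93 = (18)(0 8 14 1 2 17 3 6)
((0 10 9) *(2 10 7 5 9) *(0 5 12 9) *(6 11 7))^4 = ((0 6 11 7 12 9 5)(2 10))^4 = (0 12 6 9 11 5 7)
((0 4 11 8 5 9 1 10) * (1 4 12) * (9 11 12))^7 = (0 9 4 12 1 10)(5 11 8)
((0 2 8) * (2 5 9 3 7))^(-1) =((0 5 9 3 7 2 8))^(-1) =(0 8 2 7 3 9 5)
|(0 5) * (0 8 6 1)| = |(0 5 8 6 1)| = 5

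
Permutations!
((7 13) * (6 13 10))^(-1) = (6 10 7 13)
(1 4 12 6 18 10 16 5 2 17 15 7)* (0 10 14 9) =(0 10 16 5 2 17 15 7 1 4 12 6 18 14 9) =[10, 4, 17, 3, 12, 2, 18, 1, 8, 0, 16, 11, 6, 13, 9, 7, 5, 15, 14]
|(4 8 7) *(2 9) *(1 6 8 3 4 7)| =|(1 6 8)(2 9)(3 4)| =6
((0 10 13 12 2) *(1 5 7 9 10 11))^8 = (0 12 10 7 1)(2 13 9 5 11)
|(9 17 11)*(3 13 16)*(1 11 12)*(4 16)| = 20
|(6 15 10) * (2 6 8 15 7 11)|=12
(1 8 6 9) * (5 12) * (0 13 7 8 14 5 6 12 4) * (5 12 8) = (0 13 7 5 4)(1 14 12 6 9) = [13, 14, 2, 3, 0, 4, 9, 5, 8, 1, 10, 11, 6, 7, 12]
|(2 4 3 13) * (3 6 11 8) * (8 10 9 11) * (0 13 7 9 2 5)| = |(0 13 5)(2 4 6 8 3 7 9 11 10)| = 9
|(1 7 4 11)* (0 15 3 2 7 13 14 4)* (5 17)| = 10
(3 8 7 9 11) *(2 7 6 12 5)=[0, 1, 7, 8, 4, 2, 12, 9, 6, 11, 10, 3, 5]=(2 7 9 11 3 8 6 12 5)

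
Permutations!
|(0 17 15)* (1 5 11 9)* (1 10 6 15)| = |(0 17 1 5 11 9 10 6 15)| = 9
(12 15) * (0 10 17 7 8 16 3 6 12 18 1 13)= (0 10 17 7 8 16 3 6 12 15 18 1 13)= [10, 13, 2, 6, 4, 5, 12, 8, 16, 9, 17, 11, 15, 0, 14, 18, 3, 7, 1]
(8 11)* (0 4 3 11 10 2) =(0 4 3 11 8 10 2) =[4, 1, 0, 11, 3, 5, 6, 7, 10, 9, 2, 8]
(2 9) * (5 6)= (2 9)(5 6)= [0, 1, 9, 3, 4, 6, 5, 7, 8, 2]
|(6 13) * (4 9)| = |(4 9)(6 13)| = 2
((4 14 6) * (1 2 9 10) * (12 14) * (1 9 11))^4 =(14)(1 2 11)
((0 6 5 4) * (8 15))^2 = (15)(0 5)(4 6)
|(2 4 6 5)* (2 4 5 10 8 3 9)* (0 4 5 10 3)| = 8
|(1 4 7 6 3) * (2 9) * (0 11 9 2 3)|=8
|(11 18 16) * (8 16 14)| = |(8 16 11 18 14)| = 5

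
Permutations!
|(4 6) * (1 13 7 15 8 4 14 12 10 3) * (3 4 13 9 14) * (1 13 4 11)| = 42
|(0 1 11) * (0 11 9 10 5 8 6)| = |(11)(0 1 9 10 5 8 6)| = 7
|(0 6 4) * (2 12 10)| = |(0 6 4)(2 12 10)| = 3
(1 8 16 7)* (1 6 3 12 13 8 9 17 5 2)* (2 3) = (1 9 17 5 3 12 13 8 16 7 6 2) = [0, 9, 1, 12, 4, 3, 2, 6, 16, 17, 10, 11, 13, 8, 14, 15, 7, 5]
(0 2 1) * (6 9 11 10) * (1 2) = (0 1)(6 9 11 10) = [1, 0, 2, 3, 4, 5, 9, 7, 8, 11, 6, 10]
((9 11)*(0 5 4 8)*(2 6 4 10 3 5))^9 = (0 8 4 6 2)(9 11)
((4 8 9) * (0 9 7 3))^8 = ((0 9 4 8 7 3))^8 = (0 4 7)(3 9 8)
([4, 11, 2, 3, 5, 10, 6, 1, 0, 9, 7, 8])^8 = (11)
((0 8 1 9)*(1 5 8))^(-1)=((0 1 9)(5 8))^(-1)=(0 9 1)(5 8)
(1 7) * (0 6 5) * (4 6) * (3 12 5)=(0 4 6 3 12 5)(1 7)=[4, 7, 2, 12, 6, 0, 3, 1, 8, 9, 10, 11, 5]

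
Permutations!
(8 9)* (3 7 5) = [0, 1, 2, 7, 4, 3, 6, 5, 9, 8] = (3 7 5)(8 9)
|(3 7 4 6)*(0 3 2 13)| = |(0 3 7 4 6 2 13)| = 7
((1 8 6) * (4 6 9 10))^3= ((1 8 9 10 4 6))^3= (1 10)(4 8)(6 9)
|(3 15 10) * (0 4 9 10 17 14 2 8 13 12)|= |(0 4 9 10 3 15 17 14 2 8 13 12)|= 12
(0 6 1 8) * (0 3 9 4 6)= (1 8 3 9 4 6)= [0, 8, 2, 9, 6, 5, 1, 7, 3, 4]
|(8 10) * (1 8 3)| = 4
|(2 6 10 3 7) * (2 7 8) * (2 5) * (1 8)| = 7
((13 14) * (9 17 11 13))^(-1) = ((9 17 11 13 14))^(-1) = (9 14 13 11 17)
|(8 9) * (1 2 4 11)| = 4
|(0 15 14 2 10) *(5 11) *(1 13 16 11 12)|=|(0 15 14 2 10)(1 13 16 11 5 12)|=30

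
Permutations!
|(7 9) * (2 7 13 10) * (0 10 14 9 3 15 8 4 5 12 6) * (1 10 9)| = |(0 9 13 14 1 10 2 7 3 15 8 4 5 12 6)| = 15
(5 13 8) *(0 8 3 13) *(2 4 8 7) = (0 7 2 4 8 5)(3 13) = [7, 1, 4, 13, 8, 0, 6, 2, 5, 9, 10, 11, 12, 3]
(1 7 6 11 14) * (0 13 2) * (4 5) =(0 13 2)(1 7 6 11 14)(4 5) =[13, 7, 0, 3, 5, 4, 11, 6, 8, 9, 10, 14, 12, 2, 1]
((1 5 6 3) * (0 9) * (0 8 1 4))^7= (0 4 3 6 5 1 8 9)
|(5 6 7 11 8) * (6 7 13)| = 4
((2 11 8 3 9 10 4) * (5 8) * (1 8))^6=((1 8 3 9 10 4 2 11 5))^6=(1 2 9)(3 5 4)(8 11 10)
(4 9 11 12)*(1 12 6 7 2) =(1 12 4 9 11 6 7 2) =[0, 12, 1, 3, 9, 5, 7, 2, 8, 11, 10, 6, 4]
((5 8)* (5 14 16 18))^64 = ((5 8 14 16 18))^64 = (5 18 16 14 8)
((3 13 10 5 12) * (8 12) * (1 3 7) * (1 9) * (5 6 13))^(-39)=((1 3 5 8 12 7 9)(6 13 10))^(-39)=(13)(1 8 9 5 7 3 12)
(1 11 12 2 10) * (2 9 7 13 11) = (1 2 10)(7 13 11 12 9) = [0, 2, 10, 3, 4, 5, 6, 13, 8, 7, 1, 12, 9, 11]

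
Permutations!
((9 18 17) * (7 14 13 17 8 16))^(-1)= (7 16 8 18 9 17 13 14)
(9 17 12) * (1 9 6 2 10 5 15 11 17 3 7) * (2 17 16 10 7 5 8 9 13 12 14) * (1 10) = [0, 13, 7, 5, 4, 15, 17, 10, 9, 3, 8, 16, 6, 12, 2, 11, 1, 14] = (1 13 12 6 17 14 2 7 10 8 9 3 5 15 11 16)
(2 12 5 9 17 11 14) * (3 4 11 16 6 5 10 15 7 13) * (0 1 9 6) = [1, 9, 12, 4, 11, 6, 5, 13, 8, 17, 15, 14, 10, 3, 2, 7, 0, 16] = (0 1 9 17 16)(2 12 10 15 7 13 3 4 11 14)(5 6)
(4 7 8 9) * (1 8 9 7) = (1 8 7 9 4) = [0, 8, 2, 3, 1, 5, 6, 9, 7, 4]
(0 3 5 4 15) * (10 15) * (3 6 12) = (0 6 12 3 5 4 10 15) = [6, 1, 2, 5, 10, 4, 12, 7, 8, 9, 15, 11, 3, 13, 14, 0]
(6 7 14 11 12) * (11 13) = [0, 1, 2, 3, 4, 5, 7, 14, 8, 9, 10, 12, 6, 11, 13] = (6 7 14 13 11 12)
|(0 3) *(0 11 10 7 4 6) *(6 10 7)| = |(0 3 11 7 4 10 6)| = 7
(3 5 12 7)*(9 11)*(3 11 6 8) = (3 5 12 7 11 9 6 8) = [0, 1, 2, 5, 4, 12, 8, 11, 3, 6, 10, 9, 7]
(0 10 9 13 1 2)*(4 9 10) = (0 4 9 13 1 2) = [4, 2, 0, 3, 9, 5, 6, 7, 8, 13, 10, 11, 12, 1]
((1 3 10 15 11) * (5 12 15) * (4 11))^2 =(1 10 12 4)(3 5 15 11)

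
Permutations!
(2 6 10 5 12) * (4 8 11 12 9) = (2 6 10 5 9 4 8 11 12) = [0, 1, 6, 3, 8, 9, 10, 7, 11, 4, 5, 12, 2]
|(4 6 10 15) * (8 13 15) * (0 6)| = 7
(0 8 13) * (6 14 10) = [8, 1, 2, 3, 4, 5, 14, 7, 13, 9, 6, 11, 12, 0, 10] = (0 8 13)(6 14 10)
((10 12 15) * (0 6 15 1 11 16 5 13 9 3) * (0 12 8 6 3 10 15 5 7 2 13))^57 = ((0 3 12 1 11 16 7 2 13 9 10 8 6 5))^57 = (0 3 12 1 11 16 7 2 13 9 10 8 6 5)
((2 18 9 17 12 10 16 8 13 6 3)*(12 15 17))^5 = (2 16)(3 10)(6 12)(8 18)(9 13)(15 17)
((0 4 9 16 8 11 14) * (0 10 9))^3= (0 4)(8 10)(9 11)(14 16)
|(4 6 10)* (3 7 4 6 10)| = 5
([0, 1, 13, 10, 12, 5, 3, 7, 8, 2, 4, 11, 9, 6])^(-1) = [0, 1, 9, 6, 10, 5, 13, 7, 8, 12, 3, 11, 4, 2]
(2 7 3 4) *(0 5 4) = (0 5 4 2 7 3) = [5, 1, 7, 0, 2, 4, 6, 3]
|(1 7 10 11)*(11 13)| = |(1 7 10 13 11)| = 5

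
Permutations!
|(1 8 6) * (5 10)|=|(1 8 6)(5 10)|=6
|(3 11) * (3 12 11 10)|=2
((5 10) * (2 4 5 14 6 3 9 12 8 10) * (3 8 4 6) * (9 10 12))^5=((2 6 8 12 4 5)(3 10 14))^5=(2 5 4 12 8 6)(3 14 10)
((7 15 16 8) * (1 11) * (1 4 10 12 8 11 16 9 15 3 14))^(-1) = ((1 16 11 4 10 12 8 7 3 14)(9 15))^(-1) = (1 14 3 7 8 12 10 4 11 16)(9 15)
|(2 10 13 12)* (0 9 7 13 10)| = 6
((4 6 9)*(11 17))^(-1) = ((4 6 9)(11 17))^(-1) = (4 9 6)(11 17)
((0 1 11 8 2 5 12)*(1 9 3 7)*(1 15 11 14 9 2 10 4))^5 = ((0 2 5 12)(1 14 9 3 7 15 11 8 10 4))^5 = (0 2 5 12)(1 15)(3 10)(4 7)(8 9)(11 14)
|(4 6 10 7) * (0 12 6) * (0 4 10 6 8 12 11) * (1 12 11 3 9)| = 14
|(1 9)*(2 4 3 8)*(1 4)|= |(1 9 4 3 8 2)|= 6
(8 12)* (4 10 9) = [0, 1, 2, 3, 10, 5, 6, 7, 12, 4, 9, 11, 8] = (4 10 9)(8 12)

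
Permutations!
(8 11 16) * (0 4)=(0 4)(8 11 16)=[4, 1, 2, 3, 0, 5, 6, 7, 11, 9, 10, 16, 12, 13, 14, 15, 8]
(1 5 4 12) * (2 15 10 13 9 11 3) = [0, 5, 15, 2, 12, 4, 6, 7, 8, 11, 13, 3, 1, 9, 14, 10] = (1 5 4 12)(2 15 10 13 9 11 3)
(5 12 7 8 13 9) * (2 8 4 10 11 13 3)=(2 8 3)(4 10 11 13 9 5 12 7)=[0, 1, 8, 2, 10, 12, 6, 4, 3, 5, 11, 13, 7, 9]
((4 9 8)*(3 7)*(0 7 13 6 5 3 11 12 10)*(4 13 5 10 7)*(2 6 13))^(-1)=(13)(0 10 6 2 8 9 4)(3 5)(7 12 11)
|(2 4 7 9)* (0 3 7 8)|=|(0 3 7 9 2 4 8)|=7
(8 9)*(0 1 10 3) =(0 1 10 3)(8 9) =[1, 10, 2, 0, 4, 5, 6, 7, 9, 8, 3]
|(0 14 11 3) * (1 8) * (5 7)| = |(0 14 11 3)(1 8)(5 7)| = 4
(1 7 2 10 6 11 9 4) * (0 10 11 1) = (0 10 6 1 7 2 11 9 4) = [10, 7, 11, 3, 0, 5, 1, 2, 8, 4, 6, 9]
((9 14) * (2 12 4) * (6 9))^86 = ((2 12 4)(6 9 14))^86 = (2 4 12)(6 14 9)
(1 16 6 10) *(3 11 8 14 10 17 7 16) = (1 3 11 8 14 10)(6 17 7 16) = [0, 3, 2, 11, 4, 5, 17, 16, 14, 9, 1, 8, 12, 13, 10, 15, 6, 7]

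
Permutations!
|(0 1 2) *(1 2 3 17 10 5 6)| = |(0 2)(1 3 17 10 5 6)| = 6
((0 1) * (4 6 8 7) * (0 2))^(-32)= (8)(0 1 2)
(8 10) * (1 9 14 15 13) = [0, 9, 2, 3, 4, 5, 6, 7, 10, 14, 8, 11, 12, 1, 15, 13] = (1 9 14 15 13)(8 10)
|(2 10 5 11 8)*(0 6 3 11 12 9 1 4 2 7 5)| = 13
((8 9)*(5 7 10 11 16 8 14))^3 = ((5 7 10 11 16 8 9 14))^3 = (5 11 9 7 16 14 10 8)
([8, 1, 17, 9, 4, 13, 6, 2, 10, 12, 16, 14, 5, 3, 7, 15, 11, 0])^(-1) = [17, 1, 7, 13, 4, 12, 6, 14, 0, 3, 8, 16, 9, 5, 11, 15, 10, 2]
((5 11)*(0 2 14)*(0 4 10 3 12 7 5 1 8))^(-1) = ((0 2 14 4 10 3 12 7 5 11 1 8))^(-1) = (0 8 1 11 5 7 12 3 10 4 14 2)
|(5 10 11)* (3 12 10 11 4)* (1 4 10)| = |(1 4 3 12)(5 11)| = 4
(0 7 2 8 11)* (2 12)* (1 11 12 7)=[1, 11, 8, 3, 4, 5, 6, 7, 12, 9, 10, 0, 2]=(0 1 11)(2 8 12)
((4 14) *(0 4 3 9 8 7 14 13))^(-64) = (0 13 4)(3 9 8 7 14)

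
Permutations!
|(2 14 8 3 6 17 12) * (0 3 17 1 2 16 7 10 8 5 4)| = 24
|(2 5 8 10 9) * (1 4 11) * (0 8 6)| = |(0 8 10 9 2 5 6)(1 4 11)| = 21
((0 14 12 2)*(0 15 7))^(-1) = (0 7 15 2 12 14)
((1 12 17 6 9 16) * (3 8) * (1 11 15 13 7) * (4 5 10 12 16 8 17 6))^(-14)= (1 13 11)(3 10 8 5 9 4 6 17 12)(7 15 16)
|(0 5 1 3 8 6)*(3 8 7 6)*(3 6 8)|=7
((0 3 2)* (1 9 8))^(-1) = (0 2 3)(1 8 9)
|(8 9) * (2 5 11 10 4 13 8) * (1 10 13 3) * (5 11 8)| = 12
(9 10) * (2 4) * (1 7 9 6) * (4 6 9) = (1 7 4 2 6)(9 10) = [0, 7, 6, 3, 2, 5, 1, 4, 8, 10, 9]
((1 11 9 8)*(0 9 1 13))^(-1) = ((0 9 8 13)(1 11))^(-1) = (0 13 8 9)(1 11)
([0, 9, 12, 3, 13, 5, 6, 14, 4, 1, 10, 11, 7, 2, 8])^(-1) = [0, 9, 13, 3, 8, 5, 6, 12, 14, 1, 10, 11, 2, 4, 7]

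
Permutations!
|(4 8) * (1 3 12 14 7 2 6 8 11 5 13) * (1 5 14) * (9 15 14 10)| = |(1 3 12)(2 6 8 4 11 10 9 15 14 7)(5 13)| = 30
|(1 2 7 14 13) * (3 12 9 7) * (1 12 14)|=8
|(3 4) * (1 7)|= 2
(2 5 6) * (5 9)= (2 9 5 6)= [0, 1, 9, 3, 4, 6, 2, 7, 8, 5]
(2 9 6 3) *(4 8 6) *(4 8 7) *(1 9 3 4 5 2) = [0, 9, 3, 1, 7, 2, 4, 5, 6, 8] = (1 9 8 6 4 7 5 2 3)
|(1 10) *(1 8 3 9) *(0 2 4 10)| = 8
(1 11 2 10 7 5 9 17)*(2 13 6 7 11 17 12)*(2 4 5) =(1 17)(2 10 11 13 6 7)(4 5 9 12) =[0, 17, 10, 3, 5, 9, 7, 2, 8, 12, 11, 13, 4, 6, 14, 15, 16, 1]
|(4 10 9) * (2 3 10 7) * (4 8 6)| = |(2 3 10 9 8 6 4 7)| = 8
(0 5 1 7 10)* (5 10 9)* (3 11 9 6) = (0 10)(1 7 6 3 11 9 5) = [10, 7, 2, 11, 4, 1, 3, 6, 8, 5, 0, 9]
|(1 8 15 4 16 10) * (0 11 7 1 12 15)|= 5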